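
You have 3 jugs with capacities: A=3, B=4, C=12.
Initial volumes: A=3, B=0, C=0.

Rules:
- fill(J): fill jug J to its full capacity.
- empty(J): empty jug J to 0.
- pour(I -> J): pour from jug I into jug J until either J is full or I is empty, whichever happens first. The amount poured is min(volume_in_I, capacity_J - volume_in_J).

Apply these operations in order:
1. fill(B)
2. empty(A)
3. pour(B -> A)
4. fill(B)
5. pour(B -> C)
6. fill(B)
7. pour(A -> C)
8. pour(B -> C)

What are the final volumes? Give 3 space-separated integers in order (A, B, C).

Answer: 0 0 11

Derivation:
Step 1: fill(B) -> (A=3 B=4 C=0)
Step 2: empty(A) -> (A=0 B=4 C=0)
Step 3: pour(B -> A) -> (A=3 B=1 C=0)
Step 4: fill(B) -> (A=3 B=4 C=0)
Step 5: pour(B -> C) -> (A=3 B=0 C=4)
Step 6: fill(B) -> (A=3 B=4 C=4)
Step 7: pour(A -> C) -> (A=0 B=4 C=7)
Step 8: pour(B -> C) -> (A=0 B=0 C=11)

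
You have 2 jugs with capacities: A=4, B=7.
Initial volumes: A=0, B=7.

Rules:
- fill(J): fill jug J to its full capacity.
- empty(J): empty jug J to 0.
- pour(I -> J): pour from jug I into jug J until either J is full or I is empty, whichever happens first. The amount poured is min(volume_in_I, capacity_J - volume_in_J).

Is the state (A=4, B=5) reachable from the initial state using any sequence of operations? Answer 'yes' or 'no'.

BFS from (A=0, B=7):
  1. fill(A) -> (A=4 B=7)
  2. empty(B) -> (A=4 B=0)
  3. pour(A -> B) -> (A=0 B=4)
  4. fill(A) -> (A=4 B=4)
  5. pour(A -> B) -> (A=1 B=7)
  6. empty(B) -> (A=1 B=0)
  7. pour(A -> B) -> (A=0 B=1)
  8. fill(A) -> (A=4 B=1)
  9. pour(A -> B) -> (A=0 B=5)
  10. fill(A) -> (A=4 B=5)
Target reached → yes.

Answer: yes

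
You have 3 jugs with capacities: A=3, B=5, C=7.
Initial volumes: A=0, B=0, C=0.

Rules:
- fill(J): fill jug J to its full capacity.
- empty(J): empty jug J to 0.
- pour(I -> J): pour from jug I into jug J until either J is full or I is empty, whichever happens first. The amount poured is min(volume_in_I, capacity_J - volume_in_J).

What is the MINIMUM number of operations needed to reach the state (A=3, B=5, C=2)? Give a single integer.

Answer: 3

Derivation:
BFS from (A=0, B=0, C=0). One shortest path:
  1. fill(A) -> (A=3 B=0 C=0)
  2. fill(C) -> (A=3 B=0 C=7)
  3. pour(C -> B) -> (A=3 B=5 C=2)
Reached target in 3 moves.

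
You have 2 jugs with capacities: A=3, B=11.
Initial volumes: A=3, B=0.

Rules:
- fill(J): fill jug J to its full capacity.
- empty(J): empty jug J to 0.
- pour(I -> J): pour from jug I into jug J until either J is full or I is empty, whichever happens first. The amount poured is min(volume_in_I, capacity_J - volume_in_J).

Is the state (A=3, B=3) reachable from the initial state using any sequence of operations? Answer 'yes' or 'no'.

Answer: yes

Derivation:
BFS from (A=3, B=0):
  1. pour(A -> B) -> (A=0 B=3)
  2. fill(A) -> (A=3 B=3)
Target reached → yes.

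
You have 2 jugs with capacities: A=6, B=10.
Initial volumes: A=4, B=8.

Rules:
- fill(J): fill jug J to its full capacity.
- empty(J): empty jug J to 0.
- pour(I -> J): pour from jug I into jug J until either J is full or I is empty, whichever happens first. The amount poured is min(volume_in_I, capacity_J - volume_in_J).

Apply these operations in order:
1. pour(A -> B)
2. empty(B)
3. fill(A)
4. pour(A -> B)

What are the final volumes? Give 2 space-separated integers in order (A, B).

Answer: 0 6

Derivation:
Step 1: pour(A -> B) -> (A=2 B=10)
Step 2: empty(B) -> (A=2 B=0)
Step 3: fill(A) -> (A=6 B=0)
Step 4: pour(A -> B) -> (A=0 B=6)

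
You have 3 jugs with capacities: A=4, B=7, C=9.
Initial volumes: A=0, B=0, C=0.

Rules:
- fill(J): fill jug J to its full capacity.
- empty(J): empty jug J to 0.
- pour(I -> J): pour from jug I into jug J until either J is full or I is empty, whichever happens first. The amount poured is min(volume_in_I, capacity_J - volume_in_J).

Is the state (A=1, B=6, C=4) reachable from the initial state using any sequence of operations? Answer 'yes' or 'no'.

Answer: no

Derivation:
BFS explored all 256 reachable states.
Reachable set includes: (0,0,0), (0,0,1), (0,0,2), (0,0,3), (0,0,4), (0,0,5), (0,0,6), (0,0,7), (0,0,8), (0,0,9), (0,1,0), (0,1,1) ...
Target (A=1, B=6, C=4) not in reachable set → no.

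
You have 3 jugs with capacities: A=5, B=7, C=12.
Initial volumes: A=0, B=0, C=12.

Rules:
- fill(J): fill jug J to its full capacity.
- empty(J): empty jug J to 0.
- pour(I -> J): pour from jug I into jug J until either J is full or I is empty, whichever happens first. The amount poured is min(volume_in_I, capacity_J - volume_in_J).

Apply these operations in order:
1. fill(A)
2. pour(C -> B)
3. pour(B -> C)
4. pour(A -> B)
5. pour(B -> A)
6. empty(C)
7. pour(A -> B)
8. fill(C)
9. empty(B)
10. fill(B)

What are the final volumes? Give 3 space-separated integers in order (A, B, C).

Answer: 0 7 12

Derivation:
Step 1: fill(A) -> (A=5 B=0 C=12)
Step 2: pour(C -> B) -> (A=5 B=7 C=5)
Step 3: pour(B -> C) -> (A=5 B=0 C=12)
Step 4: pour(A -> B) -> (A=0 B=5 C=12)
Step 5: pour(B -> A) -> (A=5 B=0 C=12)
Step 6: empty(C) -> (A=5 B=0 C=0)
Step 7: pour(A -> B) -> (A=0 B=5 C=0)
Step 8: fill(C) -> (A=0 B=5 C=12)
Step 9: empty(B) -> (A=0 B=0 C=12)
Step 10: fill(B) -> (A=0 B=7 C=12)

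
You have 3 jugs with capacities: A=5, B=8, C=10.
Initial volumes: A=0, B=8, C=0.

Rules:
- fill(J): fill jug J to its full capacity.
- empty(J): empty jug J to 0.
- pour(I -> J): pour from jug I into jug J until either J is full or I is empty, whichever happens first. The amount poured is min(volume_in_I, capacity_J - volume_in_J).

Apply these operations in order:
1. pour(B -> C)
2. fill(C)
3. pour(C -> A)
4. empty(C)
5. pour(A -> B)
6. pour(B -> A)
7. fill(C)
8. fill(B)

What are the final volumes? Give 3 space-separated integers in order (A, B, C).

Step 1: pour(B -> C) -> (A=0 B=0 C=8)
Step 2: fill(C) -> (A=0 B=0 C=10)
Step 3: pour(C -> A) -> (A=5 B=0 C=5)
Step 4: empty(C) -> (A=5 B=0 C=0)
Step 5: pour(A -> B) -> (A=0 B=5 C=0)
Step 6: pour(B -> A) -> (A=5 B=0 C=0)
Step 7: fill(C) -> (A=5 B=0 C=10)
Step 8: fill(B) -> (A=5 B=8 C=10)

Answer: 5 8 10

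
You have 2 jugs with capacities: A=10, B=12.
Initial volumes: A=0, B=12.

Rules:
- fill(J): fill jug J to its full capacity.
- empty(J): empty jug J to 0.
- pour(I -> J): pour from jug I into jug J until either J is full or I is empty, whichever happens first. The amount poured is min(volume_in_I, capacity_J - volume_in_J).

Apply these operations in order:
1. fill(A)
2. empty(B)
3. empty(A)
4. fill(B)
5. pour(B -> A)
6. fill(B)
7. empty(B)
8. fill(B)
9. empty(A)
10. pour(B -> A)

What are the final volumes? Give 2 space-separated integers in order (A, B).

Answer: 10 2

Derivation:
Step 1: fill(A) -> (A=10 B=12)
Step 2: empty(B) -> (A=10 B=0)
Step 3: empty(A) -> (A=0 B=0)
Step 4: fill(B) -> (A=0 B=12)
Step 5: pour(B -> A) -> (A=10 B=2)
Step 6: fill(B) -> (A=10 B=12)
Step 7: empty(B) -> (A=10 B=0)
Step 8: fill(B) -> (A=10 B=12)
Step 9: empty(A) -> (A=0 B=12)
Step 10: pour(B -> A) -> (A=10 B=2)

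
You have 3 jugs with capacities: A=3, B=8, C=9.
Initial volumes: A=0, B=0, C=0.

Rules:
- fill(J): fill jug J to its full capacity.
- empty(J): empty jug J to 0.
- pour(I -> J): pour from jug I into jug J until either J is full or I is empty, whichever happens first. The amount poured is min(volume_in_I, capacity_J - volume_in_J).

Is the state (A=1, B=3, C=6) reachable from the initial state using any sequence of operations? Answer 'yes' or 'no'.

BFS explored all 248 reachable states.
Reachable set includes: (0,0,0), (0,0,1), (0,0,2), (0,0,3), (0,0,4), (0,0,5), (0,0,6), (0,0,7), (0,0,8), (0,0,9), (0,1,0), (0,1,1) ...
Target (A=1, B=3, C=6) not in reachable set → no.

Answer: no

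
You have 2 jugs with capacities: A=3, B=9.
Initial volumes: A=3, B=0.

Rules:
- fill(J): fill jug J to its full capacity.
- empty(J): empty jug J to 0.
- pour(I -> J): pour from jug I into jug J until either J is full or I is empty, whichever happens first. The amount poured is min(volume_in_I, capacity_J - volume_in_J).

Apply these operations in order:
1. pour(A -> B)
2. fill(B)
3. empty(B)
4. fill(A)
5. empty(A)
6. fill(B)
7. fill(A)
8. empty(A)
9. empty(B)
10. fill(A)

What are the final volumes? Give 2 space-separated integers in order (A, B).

Step 1: pour(A -> B) -> (A=0 B=3)
Step 2: fill(B) -> (A=0 B=9)
Step 3: empty(B) -> (A=0 B=0)
Step 4: fill(A) -> (A=3 B=0)
Step 5: empty(A) -> (A=0 B=0)
Step 6: fill(B) -> (A=0 B=9)
Step 7: fill(A) -> (A=3 B=9)
Step 8: empty(A) -> (A=0 B=9)
Step 9: empty(B) -> (A=0 B=0)
Step 10: fill(A) -> (A=3 B=0)

Answer: 3 0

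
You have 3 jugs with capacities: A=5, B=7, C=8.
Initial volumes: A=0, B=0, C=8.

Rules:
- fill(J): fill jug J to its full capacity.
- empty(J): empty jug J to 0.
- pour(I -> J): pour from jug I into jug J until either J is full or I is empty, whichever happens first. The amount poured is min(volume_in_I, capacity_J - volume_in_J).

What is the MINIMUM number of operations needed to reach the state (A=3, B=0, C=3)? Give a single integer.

BFS from (A=0, B=0, C=8). One shortest path:
  1. fill(A) -> (A=5 B=0 C=8)
  2. pour(A -> B) -> (A=0 B=5 C=8)
  3. pour(C -> A) -> (A=5 B=5 C=3)
  4. pour(A -> B) -> (A=3 B=7 C=3)
  5. empty(B) -> (A=3 B=0 C=3)
Reached target in 5 moves.

Answer: 5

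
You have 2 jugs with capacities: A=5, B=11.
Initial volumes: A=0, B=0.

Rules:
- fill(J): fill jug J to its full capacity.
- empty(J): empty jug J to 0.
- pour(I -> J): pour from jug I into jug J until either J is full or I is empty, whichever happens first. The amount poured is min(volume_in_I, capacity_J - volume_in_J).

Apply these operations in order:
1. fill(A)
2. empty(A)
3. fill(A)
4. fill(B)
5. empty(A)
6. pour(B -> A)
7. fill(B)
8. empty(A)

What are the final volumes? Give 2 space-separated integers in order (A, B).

Step 1: fill(A) -> (A=5 B=0)
Step 2: empty(A) -> (A=0 B=0)
Step 3: fill(A) -> (A=5 B=0)
Step 4: fill(B) -> (A=5 B=11)
Step 5: empty(A) -> (A=0 B=11)
Step 6: pour(B -> A) -> (A=5 B=6)
Step 7: fill(B) -> (A=5 B=11)
Step 8: empty(A) -> (A=0 B=11)

Answer: 0 11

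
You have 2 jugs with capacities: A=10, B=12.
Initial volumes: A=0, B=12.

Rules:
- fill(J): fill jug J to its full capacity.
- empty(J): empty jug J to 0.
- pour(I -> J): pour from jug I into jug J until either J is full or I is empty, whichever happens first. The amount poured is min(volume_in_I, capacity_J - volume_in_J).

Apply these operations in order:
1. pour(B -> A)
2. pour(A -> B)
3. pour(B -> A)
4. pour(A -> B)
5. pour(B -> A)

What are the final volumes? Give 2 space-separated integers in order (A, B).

Answer: 10 2

Derivation:
Step 1: pour(B -> A) -> (A=10 B=2)
Step 2: pour(A -> B) -> (A=0 B=12)
Step 3: pour(B -> A) -> (A=10 B=2)
Step 4: pour(A -> B) -> (A=0 B=12)
Step 5: pour(B -> A) -> (A=10 B=2)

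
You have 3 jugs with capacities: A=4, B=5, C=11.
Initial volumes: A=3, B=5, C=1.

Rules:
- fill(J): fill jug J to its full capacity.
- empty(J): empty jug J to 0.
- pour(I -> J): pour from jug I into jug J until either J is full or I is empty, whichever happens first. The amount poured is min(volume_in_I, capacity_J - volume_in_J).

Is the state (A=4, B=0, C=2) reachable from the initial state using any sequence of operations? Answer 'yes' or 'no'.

Answer: yes

Derivation:
BFS from (A=3, B=5, C=1):
  1. empty(A) -> (A=0 B=5 C=1)
  2. pour(B -> A) -> (A=4 B=1 C=1)
  3. pour(B -> C) -> (A=4 B=0 C=2)
Target reached → yes.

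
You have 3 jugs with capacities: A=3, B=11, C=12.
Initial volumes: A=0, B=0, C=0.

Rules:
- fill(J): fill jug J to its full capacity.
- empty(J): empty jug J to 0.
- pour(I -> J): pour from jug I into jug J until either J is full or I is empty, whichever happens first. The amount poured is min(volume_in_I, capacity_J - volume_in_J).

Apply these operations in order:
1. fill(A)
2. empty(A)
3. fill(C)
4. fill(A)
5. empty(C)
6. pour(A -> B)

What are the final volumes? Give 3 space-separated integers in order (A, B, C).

Step 1: fill(A) -> (A=3 B=0 C=0)
Step 2: empty(A) -> (A=0 B=0 C=0)
Step 3: fill(C) -> (A=0 B=0 C=12)
Step 4: fill(A) -> (A=3 B=0 C=12)
Step 5: empty(C) -> (A=3 B=0 C=0)
Step 6: pour(A -> B) -> (A=0 B=3 C=0)

Answer: 0 3 0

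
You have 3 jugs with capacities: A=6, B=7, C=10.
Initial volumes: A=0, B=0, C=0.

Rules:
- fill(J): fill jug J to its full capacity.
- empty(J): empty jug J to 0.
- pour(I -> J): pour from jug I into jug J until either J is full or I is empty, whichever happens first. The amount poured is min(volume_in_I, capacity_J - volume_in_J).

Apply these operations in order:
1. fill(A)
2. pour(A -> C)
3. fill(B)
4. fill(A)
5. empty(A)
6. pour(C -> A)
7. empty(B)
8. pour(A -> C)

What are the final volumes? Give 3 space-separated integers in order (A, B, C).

Answer: 0 0 6

Derivation:
Step 1: fill(A) -> (A=6 B=0 C=0)
Step 2: pour(A -> C) -> (A=0 B=0 C=6)
Step 3: fill(B) -> (A=0 B=7 C=6)
Step 4: fill(A) -> (A=6 B=7 C=6)
Step 5: empty(A) -> (A=0 B=7 C=6)
Step 6: pour(C -> A) -> (A=6 B=7 C=0)
Step 7: empty(B) -> (A=6 B=0 C=0)
Step 8: pour(A -> C) -> (A=0 B=0 C=6)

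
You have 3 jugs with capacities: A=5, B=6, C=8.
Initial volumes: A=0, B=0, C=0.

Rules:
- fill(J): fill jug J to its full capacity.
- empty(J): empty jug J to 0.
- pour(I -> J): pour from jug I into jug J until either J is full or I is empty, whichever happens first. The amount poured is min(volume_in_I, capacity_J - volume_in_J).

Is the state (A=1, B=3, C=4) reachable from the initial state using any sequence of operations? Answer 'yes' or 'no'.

BFS explored all 238 reachable states.
Reachable set includes: (0,0,0), (0,0,1), (0,0,2), (0,0,3), (0,0,4), (0,0,5), (0,0,6), (0,0,7), (0,0,8), (0,1,0), (0,1,1), (0,1,2) ...
Target (A=1, B=3, C=4) not in reachable set → no.

Answer: no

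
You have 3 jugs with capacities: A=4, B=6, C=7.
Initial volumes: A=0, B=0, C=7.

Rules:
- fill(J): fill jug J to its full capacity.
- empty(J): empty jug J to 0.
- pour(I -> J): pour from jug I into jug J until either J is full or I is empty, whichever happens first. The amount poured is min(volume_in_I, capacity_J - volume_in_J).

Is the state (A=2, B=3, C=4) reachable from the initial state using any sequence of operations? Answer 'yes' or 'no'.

Answer: no

Derivation:
BFS explored all 190 reachable states.
Reachable set includes: (0,0,0), (0,0,1), (0,0,2), (0,0,3), (0,0,4), (0,0,5), (0,0,6), (0,0,7), (0,1,0), (0,1,1), (0,1,2), (0,1,3) ...
Target (A=2, B=3, C=4) not in reachable set → no.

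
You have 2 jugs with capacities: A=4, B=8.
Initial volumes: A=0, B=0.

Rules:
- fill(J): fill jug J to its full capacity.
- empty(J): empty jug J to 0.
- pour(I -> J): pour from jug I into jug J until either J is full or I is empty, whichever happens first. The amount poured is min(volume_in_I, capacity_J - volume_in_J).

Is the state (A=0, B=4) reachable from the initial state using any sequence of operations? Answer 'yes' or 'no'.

BFS from (A=0, B=0):
  1. fill(A) -> (A=4 B=0)
  2. pour(A -> B) -> (A=0 B=4)
Target reached → yes.

Answer: yes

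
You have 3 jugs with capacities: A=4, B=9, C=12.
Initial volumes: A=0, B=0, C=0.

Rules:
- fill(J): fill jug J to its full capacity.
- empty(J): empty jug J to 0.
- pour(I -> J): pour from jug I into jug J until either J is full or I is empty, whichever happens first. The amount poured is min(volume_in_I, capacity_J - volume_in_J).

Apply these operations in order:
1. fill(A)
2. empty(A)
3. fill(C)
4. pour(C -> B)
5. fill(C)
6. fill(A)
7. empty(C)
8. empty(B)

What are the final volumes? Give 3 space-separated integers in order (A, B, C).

Step 1: fill(A) -> (A=4 B=0 C=0)
Step 2: empty(A) -> (A=0 B=0 C=0)
Step 3: fill(C) -> (A=0 B=0 C=12)
Step 4: pour(C -> B) -> (A=0 B=9 C=3)
Step 5: fill(C) -> (A=0 B=9 C=12)
Step 6: fill(A) -> (A=4 B=9 C=12)
Step 7: empty(C) -> (A=4 B=9 C=0)
Step 8: empty(B) -> (A=4 B=0 C=0)

Answer: 4 0 0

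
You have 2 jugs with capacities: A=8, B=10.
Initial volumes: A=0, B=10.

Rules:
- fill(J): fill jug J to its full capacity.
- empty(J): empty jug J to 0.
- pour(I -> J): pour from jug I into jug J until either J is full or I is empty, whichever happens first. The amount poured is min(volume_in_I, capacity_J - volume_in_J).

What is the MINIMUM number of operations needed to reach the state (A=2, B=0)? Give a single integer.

BFS from (A=0, B=10). One shortest path:
  1. pour(B -> A) -> (A=8 B=2)
  2. empty(A) -> (A=0 B=2)
  3. pour(B -> A) -> (A=2 B=0)
Reached target in 3 moves.

Answer: 3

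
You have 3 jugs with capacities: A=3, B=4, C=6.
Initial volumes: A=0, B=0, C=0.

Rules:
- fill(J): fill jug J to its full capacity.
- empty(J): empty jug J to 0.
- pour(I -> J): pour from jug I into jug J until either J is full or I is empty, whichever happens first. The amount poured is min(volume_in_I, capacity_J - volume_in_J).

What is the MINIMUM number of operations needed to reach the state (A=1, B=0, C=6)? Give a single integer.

BFS from (A=0, B=0, C=0). One shortest path:
  1. fill(A) -> (A=3 B=0 C=0)
  2. fill(B) -> (A=3 B=4 C=0)
  3. pour(B -> C) -> (A=3 B=0 C=4)
  4. pour(A -> C) -> (A=1 B=0 C=6)
Reached target in 4 moves.

Answer: 4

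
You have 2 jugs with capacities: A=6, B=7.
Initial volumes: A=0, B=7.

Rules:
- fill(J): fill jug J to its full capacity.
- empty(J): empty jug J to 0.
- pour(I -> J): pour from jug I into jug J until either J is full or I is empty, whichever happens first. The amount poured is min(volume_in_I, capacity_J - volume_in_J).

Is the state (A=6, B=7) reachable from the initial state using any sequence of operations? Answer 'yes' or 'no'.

Answer: yes

Derivation:
BFS from (A=0, B=7):
  1. fill(A) -> (A=6 B=7)
Target reached → yes.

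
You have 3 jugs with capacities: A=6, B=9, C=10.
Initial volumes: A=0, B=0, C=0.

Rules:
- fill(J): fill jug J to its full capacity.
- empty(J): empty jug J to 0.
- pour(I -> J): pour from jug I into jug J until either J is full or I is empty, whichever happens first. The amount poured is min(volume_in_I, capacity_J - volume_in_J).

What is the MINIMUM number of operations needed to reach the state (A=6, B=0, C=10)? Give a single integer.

Answer: 2

Derivation:
BFS from (A=0, B=0, C=0). One shortest path:
  1. fill(A) -> (A=6 B=0 C=0)
  2. fill(C) -> (A=6 B=0 C=10)
Reached target in 2 moves.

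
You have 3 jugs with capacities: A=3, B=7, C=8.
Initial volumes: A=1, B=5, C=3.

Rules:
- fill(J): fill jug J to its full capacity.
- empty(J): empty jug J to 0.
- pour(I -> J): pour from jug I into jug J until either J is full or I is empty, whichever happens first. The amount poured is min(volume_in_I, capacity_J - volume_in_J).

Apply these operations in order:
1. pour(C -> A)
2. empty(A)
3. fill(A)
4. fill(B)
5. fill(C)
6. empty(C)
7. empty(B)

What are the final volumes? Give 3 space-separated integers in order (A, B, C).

Answer: 3 0 0

Derivation:
Step 1: pour(C -> A) -> (A=3 B=5 C=1)
Step 2: empty(A) -> (A=0 B=5 C=1)
Step 3: fill(A) -> (A=3 B=5 C=1)
Step 4: fill(B) -> (A=3 B=7 C=1)
Step 5: fill(C) -> (A=3 B=7 C=8)
Step 6: empty(C) -> (A=3 B=7 C=0)
Step 7: empty(B) -> (A=3 B=0 C=0)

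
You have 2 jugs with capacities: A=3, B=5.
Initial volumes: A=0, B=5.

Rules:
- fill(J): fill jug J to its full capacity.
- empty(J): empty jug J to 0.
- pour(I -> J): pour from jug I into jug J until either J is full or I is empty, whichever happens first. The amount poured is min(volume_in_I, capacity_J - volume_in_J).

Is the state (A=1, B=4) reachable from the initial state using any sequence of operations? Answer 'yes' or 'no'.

Answer: no

Derivation:
BFS explored all 16 reachable states.
Reachable set includes: (0,0), (0,1), (0,2), (0,3), (0,4), (0,5), (1,0), (1,5), (2,0), (2,5), (3,0), (3,1) ...
Target (A=1, B=4) not in reachable set → no.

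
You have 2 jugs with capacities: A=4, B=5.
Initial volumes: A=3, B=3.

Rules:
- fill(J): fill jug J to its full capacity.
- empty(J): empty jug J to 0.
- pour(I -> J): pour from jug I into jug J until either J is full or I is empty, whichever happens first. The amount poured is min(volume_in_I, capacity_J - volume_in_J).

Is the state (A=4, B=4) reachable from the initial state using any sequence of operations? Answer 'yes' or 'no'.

Answer: yes

Derivation:
BFS from (A=3, B=3):
  1. fill(B) -> (A=3 B=5)
  2. pour(B -> A) -> (A=4 B=4)
Target reached → yes.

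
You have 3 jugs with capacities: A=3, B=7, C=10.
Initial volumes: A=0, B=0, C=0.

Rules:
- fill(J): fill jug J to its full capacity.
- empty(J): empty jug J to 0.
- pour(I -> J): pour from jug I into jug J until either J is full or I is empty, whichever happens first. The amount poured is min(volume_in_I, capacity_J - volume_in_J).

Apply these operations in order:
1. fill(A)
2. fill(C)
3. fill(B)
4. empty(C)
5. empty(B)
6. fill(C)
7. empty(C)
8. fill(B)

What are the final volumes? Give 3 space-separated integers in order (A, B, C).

Answer: 3 7 0

Derivation:
Step 1: fill(A) -> (A=3 B=0 C=0)
Step 2: fill(C) -> (A=3 B=0 C=10)
Step 3: fill(B) -> (A=3 B=7 C=10)
Step 4: empty(C) -> (A=3 B=7 C=0)
Step 5: empty(B) -> (A=3 B=0 C=0)
Step 6: fill(C) -> (A=3 B=0 C=10)
Step 7: empty(C) -> (A=3 B=0 C=0)
Step 8: fill(B) -> (A=3 B=7 C=0)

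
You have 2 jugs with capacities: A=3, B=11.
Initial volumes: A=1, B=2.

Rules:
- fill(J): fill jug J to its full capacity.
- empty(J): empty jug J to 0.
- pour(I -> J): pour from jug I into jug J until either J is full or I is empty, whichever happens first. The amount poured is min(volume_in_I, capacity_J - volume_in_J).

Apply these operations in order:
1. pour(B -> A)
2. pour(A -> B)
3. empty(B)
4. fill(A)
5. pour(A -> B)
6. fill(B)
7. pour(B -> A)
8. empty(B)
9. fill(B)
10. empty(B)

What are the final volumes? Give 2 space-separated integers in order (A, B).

Answer: 3 0

Derivation:
Step 1: pour(B -> A) -> (A=3 B=0)
Step 2: pour(A -> B) -> (A=0 B=3)
Step 3: empty(B) -> (A=0 B=0)
Step 4: fill(A) -> (A=3 B=0)
Step 5: pour(A -> B) -> (A=0 B=3)
Step 6: fill(B) -> (A=0 B=11)
Step 7: pour(B -> A) -> (A=3 B=8)
Step 8: empty(B) -> (A=3 B=0)
Step 9: fill(B) -> (A=3 B=11)
Step 10: empty(B) -> (A=3 B=0)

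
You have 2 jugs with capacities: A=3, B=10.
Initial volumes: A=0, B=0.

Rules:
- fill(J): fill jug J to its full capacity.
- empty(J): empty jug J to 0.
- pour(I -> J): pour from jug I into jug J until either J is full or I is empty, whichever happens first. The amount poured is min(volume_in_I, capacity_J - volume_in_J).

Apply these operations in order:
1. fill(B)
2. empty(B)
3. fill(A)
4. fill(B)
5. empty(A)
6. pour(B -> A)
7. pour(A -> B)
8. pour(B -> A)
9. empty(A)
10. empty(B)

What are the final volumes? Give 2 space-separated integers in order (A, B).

Step 1: fill(B) -> (A=0 B=10)
Step 2: empty(B) -> (A=0 B=0)
Step 3: fill(A) -> (A=3 B=0)
Step 4: fill(B) -> (A=3 B=10)
Step 5: empty(A) -> (A=0 B=10)
Step 6: pour(B -> A) -> (A=3 B=7)
Step 7: pour(A -> B) -> (A=0 B=10)
Step 8: pour(B -> A) -> (A=3 B=7)
Step 9: empty(A) -> (A=0 B=7)
Step 10: empty(B) -> (A=0 B=0)

Answer: 0 0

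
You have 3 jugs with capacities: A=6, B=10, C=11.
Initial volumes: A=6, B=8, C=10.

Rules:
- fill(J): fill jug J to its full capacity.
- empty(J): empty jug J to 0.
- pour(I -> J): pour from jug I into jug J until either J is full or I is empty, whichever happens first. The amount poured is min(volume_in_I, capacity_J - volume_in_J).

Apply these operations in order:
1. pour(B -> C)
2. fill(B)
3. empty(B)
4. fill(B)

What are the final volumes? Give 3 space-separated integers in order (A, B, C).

Answer: 6 10 11

Derivation:
Step 1: pour(B -> C) -> (A=6 B=7 C=11)
Step 2: fill(B) -> (A=6 B=10 C=11)
Step 3: empty(B) -> (A=6 B=0 C=11)
Step 4: fill(B) -> (A=6 B=10 C=11)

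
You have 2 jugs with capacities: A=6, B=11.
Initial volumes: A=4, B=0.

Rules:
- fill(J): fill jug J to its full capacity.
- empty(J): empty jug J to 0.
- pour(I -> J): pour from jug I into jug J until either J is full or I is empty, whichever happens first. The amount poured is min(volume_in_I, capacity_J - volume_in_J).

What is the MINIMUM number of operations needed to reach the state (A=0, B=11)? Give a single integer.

BFS from (A=4, B=0). One shortest path:
  1. empty(A) -> (A=0 B=0)
  2. fill(B) -> (A=0 B=11)
Reached target in 2 moves.

Answer: 2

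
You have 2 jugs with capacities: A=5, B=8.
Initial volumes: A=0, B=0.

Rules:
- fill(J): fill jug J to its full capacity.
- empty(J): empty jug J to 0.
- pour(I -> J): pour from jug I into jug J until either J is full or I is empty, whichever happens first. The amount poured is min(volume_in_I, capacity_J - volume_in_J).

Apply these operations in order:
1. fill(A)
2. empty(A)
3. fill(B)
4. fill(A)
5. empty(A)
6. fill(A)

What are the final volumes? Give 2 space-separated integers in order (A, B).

Step 1: fill(A) -> (A=5 B=0)
Step 2: empty(A) -> (A=0 B=0)
Step 3: fill(B) -> (A=0 B=8)
Step 4: fill(A) -> (A=5 B=8)
Step 5: empty(A) -> (A=0 B=8)
Step 6: fill(A) -> (A=5 B=8)

Answer: 5 8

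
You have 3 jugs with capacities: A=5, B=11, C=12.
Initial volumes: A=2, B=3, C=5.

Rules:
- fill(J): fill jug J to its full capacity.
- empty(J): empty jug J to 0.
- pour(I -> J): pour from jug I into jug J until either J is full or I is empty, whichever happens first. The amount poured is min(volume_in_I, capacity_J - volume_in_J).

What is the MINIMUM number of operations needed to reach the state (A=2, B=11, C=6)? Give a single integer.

Answer: 4

Derivation:
BFS from (A=2, B=3, C=5). One shortest path:
  1. empty(B) -> (A=2 B=0 C=5)
  2. pour(C -> B) -> (A=2 B=5 C=0)
  3. fill(C) -> (A=2 B=5 C=12)
  4. pour(C -> B) -> (A=2 B=11 C=6)
Reached target in 4 moves.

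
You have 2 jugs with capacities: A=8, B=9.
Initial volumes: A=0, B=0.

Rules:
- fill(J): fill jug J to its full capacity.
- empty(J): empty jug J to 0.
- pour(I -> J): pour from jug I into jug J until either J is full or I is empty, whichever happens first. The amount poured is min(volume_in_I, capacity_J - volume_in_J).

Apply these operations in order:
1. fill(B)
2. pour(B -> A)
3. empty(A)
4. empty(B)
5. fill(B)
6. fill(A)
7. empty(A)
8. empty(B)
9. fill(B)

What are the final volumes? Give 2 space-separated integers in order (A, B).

Answer: 0 9

Derivation:
Step 1: fill(B) -> (A=0 B=9)
Step 2: pour(B -> A) -> (A=8 B=1)
Step 3: empty(A) -> (A=0 B=1)
Step 4: empty(B) -> (A=0 B=0)
Step 5: fill(B) -> (A=0 B=9)
Step 6: fill(A) -> (A=8 B=9)
Step 7: empty(A) -> (A=0 B=9)
Step 8: empty(B) -> (A=0 B=0)
Step 9: fill(B) -> (A=0 B=9)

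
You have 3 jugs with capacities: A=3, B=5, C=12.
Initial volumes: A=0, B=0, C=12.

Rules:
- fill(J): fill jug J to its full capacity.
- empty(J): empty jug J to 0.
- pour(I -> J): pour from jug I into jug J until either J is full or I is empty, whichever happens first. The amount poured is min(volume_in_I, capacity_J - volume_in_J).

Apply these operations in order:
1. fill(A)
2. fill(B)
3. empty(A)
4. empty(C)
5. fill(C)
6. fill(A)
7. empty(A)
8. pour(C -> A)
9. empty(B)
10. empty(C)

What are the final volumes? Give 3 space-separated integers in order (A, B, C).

Answer: 3 0 0

Derivation:
Step 1: fill(A) -> (A=3 B=0 C=12)
Step 2: fill(B) -> (A=3 B=5 C=12)
Step 3: empty(A) -> (A=0 B=5 C=12)
Step 4: empty(C) -> (A=0 B=5 C=0)
Step 5: fill(C) -> (A=0 B=5 C=12)
Step 6: fill(A) -> (A=3 B=5 C=12)
Step 7: empty(A) -> (A=0 B=5 C=12)
Step 8: pour(C -> A) -> (A=3 B=5 C=9)
Step 9: empty(B) -> (A=3 B=0 C=9)
Step 10: empty(C) -> (A=3 B=0 C=0)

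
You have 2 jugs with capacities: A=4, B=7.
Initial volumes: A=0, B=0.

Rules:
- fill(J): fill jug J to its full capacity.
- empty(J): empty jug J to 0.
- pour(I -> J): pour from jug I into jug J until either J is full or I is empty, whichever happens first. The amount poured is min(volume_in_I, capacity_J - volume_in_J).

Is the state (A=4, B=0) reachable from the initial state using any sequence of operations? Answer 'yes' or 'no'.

Answer: yes

Derivation:
BFS from (A=0, B=0):
  1. fill(A) -> (A=4 B=0)
Target reached → yes.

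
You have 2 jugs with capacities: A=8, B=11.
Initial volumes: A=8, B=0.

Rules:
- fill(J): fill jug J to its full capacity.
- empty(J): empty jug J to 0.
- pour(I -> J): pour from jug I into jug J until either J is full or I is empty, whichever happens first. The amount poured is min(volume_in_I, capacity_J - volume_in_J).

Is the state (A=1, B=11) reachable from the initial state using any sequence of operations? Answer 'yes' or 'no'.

Answer: yes

Derivation:
BFS from (A=8, B=0):
  1. empty(A) -> (A=0 B=0)
  2. fill(B) -> (A=0 B=11)
  3. pour(B -> A) -> (A=8 B=3)
  4. empty(A) -> (A=0 B=3)
  5. pour(B -> A) -> (A=3 B=0)
  6. fill(B) -> (A=3 B=11)
  7. pour(B -> A) -> (A=8 B=6)
  8. empty(A) -> (A=0 B=6)
  9. pour(B -> A) -> (A=6 B=0)
  10. fill(B) -> (A=6 B=11)
  11. pour(B -> A) -> (A=8 B=9)
  12. empty(A) -> (A=0 B=9)
  13. pour(B -> A) -> (A=8 B=1)
  14. empty(A) -> (A=0 B=1)
  15. pour(B -> A) -> (A=1 B=0)
  16. fill(B) -> (A=1 B=11)
Target reached → yes.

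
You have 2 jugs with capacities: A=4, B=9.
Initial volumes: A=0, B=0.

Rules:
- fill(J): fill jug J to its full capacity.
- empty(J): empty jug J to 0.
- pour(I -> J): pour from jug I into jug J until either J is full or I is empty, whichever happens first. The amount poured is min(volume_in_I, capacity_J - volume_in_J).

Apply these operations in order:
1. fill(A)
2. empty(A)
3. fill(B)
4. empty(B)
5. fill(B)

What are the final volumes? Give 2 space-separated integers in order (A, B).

Step 1: fill(A) -> (A=4 B=0)
Step 2: empty(A) -> (A=0 B=0)
Step 3: fill(B) -> (A=0 B=9)
Step 4: empty(B) -> (A=0 B=0)
Step 5: fill(B) -> (A=0 B=9)

Answer: 0 9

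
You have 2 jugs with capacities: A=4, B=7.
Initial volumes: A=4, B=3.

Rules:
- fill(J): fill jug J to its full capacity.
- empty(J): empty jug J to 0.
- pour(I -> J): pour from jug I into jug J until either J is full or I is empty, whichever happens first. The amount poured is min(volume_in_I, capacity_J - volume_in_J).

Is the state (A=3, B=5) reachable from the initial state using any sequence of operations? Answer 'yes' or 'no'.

BFS explored all 22 reachable states.
Reachable set includes: (0,0), (0,1), (0,2), (0,3), (0,4), (0,5), (0,6), (0,7), (1,0), (1,7), (2,0), (2,7) ...
Target (A=3, B=5) not in reachable set → no.

Answer: no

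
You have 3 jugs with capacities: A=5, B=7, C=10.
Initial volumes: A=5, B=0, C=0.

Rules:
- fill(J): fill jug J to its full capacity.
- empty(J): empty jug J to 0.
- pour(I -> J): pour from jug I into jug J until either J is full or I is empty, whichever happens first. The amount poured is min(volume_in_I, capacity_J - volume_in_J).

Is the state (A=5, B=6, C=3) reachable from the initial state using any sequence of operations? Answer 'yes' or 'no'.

Answer: yes

Derivation:
BFS from (A=5, B=0, C=0):
  1. empty(A) -> (A=0 B=0 C=0)
  2. fill(B) -> (A=0 B=7 C=0)
  3. pour(B -> C) -> (A=0 B=0 C=7)
  4. fill(B) -> (A=0 B=7 C=7)
  5. pour(B -> C) -> (A=0 B=4 C=10)
  6. pour(B -> A) -> (A=4 B=0 C=10)
  7. pour(C -> B) -> (A=4 B=7 C=3)
  8. pour(B -> A) -> (A=5 B=6 C=3)
Target reached → yes.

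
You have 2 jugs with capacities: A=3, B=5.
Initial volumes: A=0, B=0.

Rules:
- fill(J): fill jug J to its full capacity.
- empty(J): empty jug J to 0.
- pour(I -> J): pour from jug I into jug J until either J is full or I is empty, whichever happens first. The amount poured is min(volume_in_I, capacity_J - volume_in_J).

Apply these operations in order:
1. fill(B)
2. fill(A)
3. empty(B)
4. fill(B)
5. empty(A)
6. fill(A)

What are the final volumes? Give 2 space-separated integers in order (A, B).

Step 1: fill(B) -> (A=0 B=5)
Step 2: fill(A) -> (A=3 B=5)
Step 3: empty(B) -> (A=3 B=0)
Step 4: fill(B) -> (A=3 B=5)
Step 5: empty(A) -> (A=0 B=5)
Step 6: fill(A) -> (A=3 B=5)

Answer: 3 5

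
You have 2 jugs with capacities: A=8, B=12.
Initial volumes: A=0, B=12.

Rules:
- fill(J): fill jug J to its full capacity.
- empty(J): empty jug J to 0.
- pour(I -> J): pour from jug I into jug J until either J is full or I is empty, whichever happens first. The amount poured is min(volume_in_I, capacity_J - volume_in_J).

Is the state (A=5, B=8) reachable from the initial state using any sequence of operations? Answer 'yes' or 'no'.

Answer: no

Derivation:
BFS explored all 10 reachable states.
Reachable set includes: (0,0), (0,4), (0,8), (0,12), (4,0), (4,12), (8,0), (8,4), (8,8), (8,12)
Target (A=5, B=8) not in reachable set → no.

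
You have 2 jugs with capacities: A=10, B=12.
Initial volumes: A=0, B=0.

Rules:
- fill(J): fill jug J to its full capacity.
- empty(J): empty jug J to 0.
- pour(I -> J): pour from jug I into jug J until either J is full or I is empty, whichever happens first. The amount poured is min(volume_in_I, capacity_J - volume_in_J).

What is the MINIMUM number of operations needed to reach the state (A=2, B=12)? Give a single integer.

BFS from (A=0, B=0). One shortest path:
  1. fill(B) -> (A=0 B=12)
  2. pour(B -> A) -> (A=10 B=2)
  3. empty(A) -> (A=0 B=2)
  4. pour(B -> A) -> (A=2 B=0)
  5. fill(B) -> (A=2 B=12)
Reached target in 5 moves.

Answer: 5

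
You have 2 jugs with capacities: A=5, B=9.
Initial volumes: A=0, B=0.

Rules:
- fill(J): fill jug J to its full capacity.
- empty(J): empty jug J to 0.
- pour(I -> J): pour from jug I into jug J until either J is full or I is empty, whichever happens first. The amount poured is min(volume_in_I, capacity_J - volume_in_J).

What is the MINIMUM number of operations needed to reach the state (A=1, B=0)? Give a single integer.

Answer: 5

Derivation:
BFS from (A=0, B=0). One shortest path:
  1. fill(A) -> (A=5 B=0)
  2. pour(A -> B) -> (A=0 B=5)
  3. fill(A) -> (A=5 B=5)
  4. pour(A -> B) -> (A=1 B=9)
  5. empty(B) -> (A=1 B=0)
Reached target in 5 moves.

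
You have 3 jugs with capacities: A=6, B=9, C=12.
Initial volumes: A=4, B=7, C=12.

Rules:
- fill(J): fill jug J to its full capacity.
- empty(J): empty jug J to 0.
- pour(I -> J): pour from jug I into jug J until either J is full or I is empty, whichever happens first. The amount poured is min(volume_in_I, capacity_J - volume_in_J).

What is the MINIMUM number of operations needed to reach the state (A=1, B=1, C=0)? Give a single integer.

Answer: 7

Derivation:
BFS from (A=4, B=7, C=12). One shortest path:
  1. empty(C) -> (A=4 B=7 C=0)
  2. pour(B -> C) -> (A=4 B=0 C=7)
  3. pour(A -> B) -> (A=0 B=4 C=7)
  4. pour(C -> A) -> (A=6 B=4 C=1)
  5. pour(A -> B) -> (A=1 B=9 C=1)
  6. empty(B) -> (A=1 B=0 C=1)
  7. pour(C -> B) -> (A=1 B=1 C=0)
Reached target in 7 moves.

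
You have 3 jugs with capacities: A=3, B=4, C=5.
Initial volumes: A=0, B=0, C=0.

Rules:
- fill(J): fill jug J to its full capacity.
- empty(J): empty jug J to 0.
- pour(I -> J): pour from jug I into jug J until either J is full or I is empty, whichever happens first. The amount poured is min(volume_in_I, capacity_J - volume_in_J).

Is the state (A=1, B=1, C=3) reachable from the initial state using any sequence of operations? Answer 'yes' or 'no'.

Answer: no

Derivation:
BFS explored all 96 reachable states.
Reachable set includes: (0,0,0), (0,0,1), (0,0,2), (0,0,3), (0,0,4), (0,0,5), (0,1,0), (0,1,1), (0,1,2), (0,1,3), (0,1,4), (0,1,5) ...
Target (A=1, B=1, C=3) not in reachable set → no.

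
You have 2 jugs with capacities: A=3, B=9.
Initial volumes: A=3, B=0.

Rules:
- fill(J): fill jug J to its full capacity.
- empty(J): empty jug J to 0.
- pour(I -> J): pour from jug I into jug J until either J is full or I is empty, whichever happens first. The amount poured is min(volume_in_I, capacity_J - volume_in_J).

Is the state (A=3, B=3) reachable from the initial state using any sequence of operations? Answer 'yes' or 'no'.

Answer: yes

Derivation:
BFS from (A=3, B=0):
  1. pour(A -> B) -> (A=0 B=3)
  2. fill(A) -> (A=3 B=3)
Target reached → yes.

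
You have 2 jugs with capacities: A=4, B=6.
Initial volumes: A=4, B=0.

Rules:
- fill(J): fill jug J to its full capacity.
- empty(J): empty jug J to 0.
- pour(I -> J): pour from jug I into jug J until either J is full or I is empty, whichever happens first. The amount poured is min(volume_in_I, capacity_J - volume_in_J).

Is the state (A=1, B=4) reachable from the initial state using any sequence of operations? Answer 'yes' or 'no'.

Answer: no

Derivation:
BFS explored all 10 reachable states.
Reachable set includes: (0,0), (0,2), (0,4), (0,6), (2,0), (2,6), (4,0), (4,2), (4,4), (4,6)
Target (A=1, B=4) not in reachable set → no.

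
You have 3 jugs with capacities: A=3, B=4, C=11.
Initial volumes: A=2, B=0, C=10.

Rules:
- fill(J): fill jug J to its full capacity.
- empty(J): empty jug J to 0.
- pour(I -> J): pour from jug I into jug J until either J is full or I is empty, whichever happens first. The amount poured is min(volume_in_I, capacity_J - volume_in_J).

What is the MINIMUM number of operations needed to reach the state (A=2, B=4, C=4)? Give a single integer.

BFS from (A=2, B=0, C=10). One shortest path:
  1. fill(B) -> (A=2 B=4 C=10)
  2. empty(C) -> (A=2 B=4 C=0)
  3. pour(B -> C) -> (A=2 B=0 C=4)
  4. fill(B) -> (A=2 B=4 C=4)
Reached target in 4 moves.

Answer: 4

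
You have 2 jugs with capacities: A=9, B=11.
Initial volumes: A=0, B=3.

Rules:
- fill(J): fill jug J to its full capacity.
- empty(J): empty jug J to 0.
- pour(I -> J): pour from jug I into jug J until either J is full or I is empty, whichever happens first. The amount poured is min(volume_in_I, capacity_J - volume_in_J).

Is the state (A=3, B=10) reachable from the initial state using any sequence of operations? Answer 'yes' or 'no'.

Answer: no

Derivation:
BFS explored all 40 reachable states.
Reachable set includes: (0,0), (0,1), (0,2), (0,3), (0,4), (0,5), (0,6), (0,7), (0,8), (0,9), (0,10), (0,11) ...
Target (A=3, B=10) not in reachable set → no.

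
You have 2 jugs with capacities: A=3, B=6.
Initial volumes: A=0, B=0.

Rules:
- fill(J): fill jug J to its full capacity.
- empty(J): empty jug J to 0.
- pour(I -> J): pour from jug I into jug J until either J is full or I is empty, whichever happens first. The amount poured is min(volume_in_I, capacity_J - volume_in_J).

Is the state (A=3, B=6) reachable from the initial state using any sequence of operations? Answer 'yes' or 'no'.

BFS from (A=0, B=0):
  1. fill(A) -> (A=3 B=0)
  2. fill(B) -> (A=3 B=6)
Target reached → yes.

Answer: yes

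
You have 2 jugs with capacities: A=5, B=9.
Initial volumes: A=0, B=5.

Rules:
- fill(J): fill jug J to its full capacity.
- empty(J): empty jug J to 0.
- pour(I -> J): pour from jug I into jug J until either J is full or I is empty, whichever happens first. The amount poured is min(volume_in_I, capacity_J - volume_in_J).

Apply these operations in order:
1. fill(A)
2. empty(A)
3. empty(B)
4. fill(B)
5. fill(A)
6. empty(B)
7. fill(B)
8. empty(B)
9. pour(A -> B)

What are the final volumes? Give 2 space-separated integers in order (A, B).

Answer: 0 5

Derivation:
Step 1: fill(A) -> (A=5 B=5)
Step 2: empty(A) -> (A=0 B=5)
Step 3: empty(B) -> (A=0 B=0)
Step 4: fill(B) -> (A=0 B=9)
Step 5: fill(A) -> (A=5 B=9)
Step 6: empty(B) -> (A=5 B=0)
Step 7: fill(B) -> (A=5 B=9)
Step 8: empty(B) -> (A=5 B=0)
Step 9: pour(A -> B) -> (A=0 B=5)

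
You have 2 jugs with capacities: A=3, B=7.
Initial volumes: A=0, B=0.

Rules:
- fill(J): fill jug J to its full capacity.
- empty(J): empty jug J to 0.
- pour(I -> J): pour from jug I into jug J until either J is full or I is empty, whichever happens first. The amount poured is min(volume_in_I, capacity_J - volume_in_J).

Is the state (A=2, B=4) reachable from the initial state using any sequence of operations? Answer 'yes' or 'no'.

BFS explored all 20 reachable states.
Reachable set includes: (0,0), (0,1), (0,2), (0,3), (0,4), (0,5), (0,6), (0,7), (1,0), (1,7), (2,0), (2,7) ...
Target (A=2, B=4) not in reachable set → no.

Answer: no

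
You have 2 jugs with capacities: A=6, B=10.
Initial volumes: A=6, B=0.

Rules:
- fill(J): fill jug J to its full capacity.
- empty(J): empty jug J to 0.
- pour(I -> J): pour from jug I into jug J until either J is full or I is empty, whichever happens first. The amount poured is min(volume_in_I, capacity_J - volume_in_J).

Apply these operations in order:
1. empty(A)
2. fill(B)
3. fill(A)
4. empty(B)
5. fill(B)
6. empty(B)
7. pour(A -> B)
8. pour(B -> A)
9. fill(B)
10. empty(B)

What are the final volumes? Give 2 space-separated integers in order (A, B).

Answer: 6 0

Derivation:
Step 1: empty(A) -> (A=0 B=0)
Step 2: fill(B) -> (A=0 B=10)
Step 3: fill(A) -> (A=6 B=10)
Step 4: empty(B) -> (A=6 B=0)
Step 5: fill(B) -> (A=6 B=10)
Step 6: empty(B) -> (A=6 B=0)
Step 7: pour(A -> B) -> (A=0 B=6)
Step 8: pour(B -> A) -> (A=6 B=0)
Step 9: fill(B) -> (A=6 B=10)
Step 10: empty(B) -> (A=6 B=0)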